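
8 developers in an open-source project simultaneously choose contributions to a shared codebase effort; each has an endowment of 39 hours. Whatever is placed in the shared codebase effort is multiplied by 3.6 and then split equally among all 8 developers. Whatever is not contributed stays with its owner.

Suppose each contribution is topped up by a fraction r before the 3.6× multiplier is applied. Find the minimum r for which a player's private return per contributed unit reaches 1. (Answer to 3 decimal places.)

1.222

With matching at rate r, one contributed unit becomes (1 + r) in the shared codebase effort and returns 3.6 × (1 + r) / 8 to the contributor.
Setting this equal to 1: 1 + r = 8/3.6 = 2.2222.
So the minimum matching rate is r = 2.2222 − 1 = 1.222.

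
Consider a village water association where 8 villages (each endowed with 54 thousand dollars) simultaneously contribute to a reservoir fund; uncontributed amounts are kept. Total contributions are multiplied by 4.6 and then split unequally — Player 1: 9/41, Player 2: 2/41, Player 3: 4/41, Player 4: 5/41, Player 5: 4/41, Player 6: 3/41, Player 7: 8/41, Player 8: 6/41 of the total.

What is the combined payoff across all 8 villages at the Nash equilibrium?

Player j's private return per contributed unit is 4.6 × (j's share). Contributing is weakly dominant for j when that share is at least 1/4.6 = 0.2174, and contributing 0 is dominant otherwise.
Player 1 alone (share 9/41) is above the threshold, contributing 54; the remaining 7 contribute 0. Total contributed: 54.
The reservoir fund pays out 4.6 × 54 = 248.40 in total (split across the unequal shares, but the aggregate is all that matters for the group sum).
The 7 free-riders keep 54 each, adding 378. Group total = 378 + 248.40 = 626.40.

626.40 thousand dollars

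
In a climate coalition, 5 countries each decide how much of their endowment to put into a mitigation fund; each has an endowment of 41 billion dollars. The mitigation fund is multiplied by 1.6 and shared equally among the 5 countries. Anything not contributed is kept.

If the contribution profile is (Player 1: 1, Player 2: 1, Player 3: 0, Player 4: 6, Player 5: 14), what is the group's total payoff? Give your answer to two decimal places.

218.20 billion dollars

Total contributed: 1 + 1 + 0 + 6 + 14 = 22; total kept: 5 × 41 − 22 = 183.
The mitigation fund pays out 1.6 × 22 = 35.20 in aggregate.
Group total = 183 + 35.20 = 218.20.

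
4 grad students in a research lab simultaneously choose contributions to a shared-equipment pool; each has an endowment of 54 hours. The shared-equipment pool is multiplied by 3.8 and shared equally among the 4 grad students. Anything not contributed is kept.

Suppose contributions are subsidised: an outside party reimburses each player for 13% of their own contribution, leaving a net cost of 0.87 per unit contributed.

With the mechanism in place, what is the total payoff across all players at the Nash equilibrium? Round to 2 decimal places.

848.88 hours

The effective private return per unit is now (3.8/4) / 0.87 = 1.0920 > 1, so every player's dominant strategy flips to full contribution.
At the Nash equilibrium everyone contributes 54. Group total payoff = 4 × (54 × 0.13 + 3.8 × 54) = 848.88.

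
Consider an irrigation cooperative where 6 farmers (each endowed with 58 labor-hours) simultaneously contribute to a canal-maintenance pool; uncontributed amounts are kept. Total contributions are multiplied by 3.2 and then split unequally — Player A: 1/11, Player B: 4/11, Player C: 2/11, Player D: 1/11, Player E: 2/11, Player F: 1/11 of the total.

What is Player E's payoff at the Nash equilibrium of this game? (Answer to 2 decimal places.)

For player j, contributing a unit is worthwhile iff 3.2 × (j's share) ≥ 1, i.e. iff j's share is at least 0.3125.
The only share above 0.3125 is Player B's 4/11, contributing 58; the remaining 5 contribute 0. Total contributed: 58.
Player E keeps 58 and receives 3.2 × 58 × 2/11 = 33.75 from the canal-maintenance pool, for a payoff of 91.75.

91.75 labor-hours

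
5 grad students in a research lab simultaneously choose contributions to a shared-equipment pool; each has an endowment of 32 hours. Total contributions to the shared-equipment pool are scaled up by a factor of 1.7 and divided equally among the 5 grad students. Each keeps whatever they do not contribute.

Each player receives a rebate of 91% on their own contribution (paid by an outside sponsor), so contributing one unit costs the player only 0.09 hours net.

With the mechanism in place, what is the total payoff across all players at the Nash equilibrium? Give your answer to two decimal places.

417.60 hours

With the mechanism, a contributed unit returns (1.7/5) / 0.09 = 3.7778 per unit of net cost to the contributor — now above 1 — so contributing fully is weakly dominant for every player.
At the Nash equilibrium everyone contributes 32. Group total payoff = 5 × (32 × 0.91 + 1.7 × 32) = 417.60.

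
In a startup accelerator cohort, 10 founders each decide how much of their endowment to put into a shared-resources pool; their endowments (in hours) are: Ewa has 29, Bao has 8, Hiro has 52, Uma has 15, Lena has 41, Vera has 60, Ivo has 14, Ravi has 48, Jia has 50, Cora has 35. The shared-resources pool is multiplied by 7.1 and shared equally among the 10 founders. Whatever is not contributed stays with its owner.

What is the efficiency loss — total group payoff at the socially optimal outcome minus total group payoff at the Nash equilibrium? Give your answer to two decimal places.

The private return per contributed unit is 7.1/10 = 0.7100 < 1 for every player regardless of endowment, so the Nash equilibrium is zero contribution and the group total is Σ E_j = 29 + 8 + 52 + 15 + 41 + 60 + 14 + 48 + 50 + 35 = 352.
Each contributed unit returns 7.100 to the group, so the social optimum is full contribution by everyone: group total = 7.100 × 352 = 2499.20.
Efficiency loss = (7.100 − 1) × 352 = 2147.20.

2147.20 hours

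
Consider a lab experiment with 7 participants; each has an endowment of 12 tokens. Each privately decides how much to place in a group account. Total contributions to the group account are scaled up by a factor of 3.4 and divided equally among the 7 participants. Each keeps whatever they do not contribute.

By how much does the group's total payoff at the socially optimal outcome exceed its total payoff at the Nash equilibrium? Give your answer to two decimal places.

201.60 tokens

Each contributed unit returns 3.4/7 = 0.4857 to its contributor — below 1 — so contributing 0 is dominant for every player. At the Nash equilibrium everyone keeps their 12, and the group total is 7 × 12 = 84.
Each contributed unit returns 3.400 to the group as a whole (0.4857 to each of 7 players), which exceeds 1, so the social optimum is full contribution: group total = 3.400 × 84 = 285.60.
Efficiency loss = 285.60 − 84 = 201.60.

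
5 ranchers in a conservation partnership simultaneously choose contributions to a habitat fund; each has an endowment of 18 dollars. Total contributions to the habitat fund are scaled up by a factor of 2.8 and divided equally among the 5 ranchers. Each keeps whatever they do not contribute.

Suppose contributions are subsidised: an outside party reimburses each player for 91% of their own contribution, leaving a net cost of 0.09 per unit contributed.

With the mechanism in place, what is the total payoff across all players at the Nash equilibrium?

Under the mechanism each unit contributed yields (2.8/5) / 0.09 = 6.2222 back to its contributor per unit of net cost, which exceeds 1, making full contribution the dominant choice for everyone.
So the Nash equilibrium is full contribution by all 5; the group earns 5 × (18 × 0.91 + 2.8 × 18) = 333.90.

333.90 dollars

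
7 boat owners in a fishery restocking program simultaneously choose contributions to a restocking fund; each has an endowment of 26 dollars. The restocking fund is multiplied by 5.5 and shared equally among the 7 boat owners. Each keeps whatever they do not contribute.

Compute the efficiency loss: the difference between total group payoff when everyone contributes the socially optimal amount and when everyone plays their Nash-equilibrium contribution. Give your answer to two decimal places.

Each contributed unit returns 5.5/7 = 0.7857 to its contributor — below 1 — so contributing 0 is dominant for every player. At the Nash equilibrium everyone keeps their 26, and the group total is 7 × 26 = 182.
Each contributed unit returns 5.500 to the group as a whole (0.7857 to each of 7 players), which exceeds 1, so the social optimum is full contribution: group total = 5.500 × 182 = 1001.00.
Efficiency loss = 1001.00 − 182 = 819.00.

819.00 dollars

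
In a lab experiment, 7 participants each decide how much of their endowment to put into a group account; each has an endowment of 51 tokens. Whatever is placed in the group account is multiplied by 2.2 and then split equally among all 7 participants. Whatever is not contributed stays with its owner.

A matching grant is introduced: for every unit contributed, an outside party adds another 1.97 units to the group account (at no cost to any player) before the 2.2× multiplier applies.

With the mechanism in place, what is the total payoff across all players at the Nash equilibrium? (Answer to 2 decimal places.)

The effective private return is 2.2 × 2.97 / 7 = 0.9334, which is still under 1, so the mechanism doesn't change anyone's dominant strategy: zero contribution.
Everyone keeps their endowment and the group total is 7 × 51 = 357.

357.00 tokens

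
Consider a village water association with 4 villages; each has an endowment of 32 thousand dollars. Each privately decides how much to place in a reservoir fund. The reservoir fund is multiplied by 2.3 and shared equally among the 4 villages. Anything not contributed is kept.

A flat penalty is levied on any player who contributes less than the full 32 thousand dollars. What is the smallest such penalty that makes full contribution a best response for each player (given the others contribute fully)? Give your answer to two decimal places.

13.60 thousand dollars

Given the others contribute fully, the best deviation is to contribute 0 (any partial contribution still incurs the fine and gives up units whose private return 0.5750 is below 1).
Deviating from 32 to 0 saves 32 thousand dollars but forfeits the deviator's share of the drop in the reservoir fund: 2.3/4 × 32 = 18.40.
So the deviation gain is 32 − 18.40 = 13.60, and the fine must be at least 13.60 thousand dollars to wipe it out.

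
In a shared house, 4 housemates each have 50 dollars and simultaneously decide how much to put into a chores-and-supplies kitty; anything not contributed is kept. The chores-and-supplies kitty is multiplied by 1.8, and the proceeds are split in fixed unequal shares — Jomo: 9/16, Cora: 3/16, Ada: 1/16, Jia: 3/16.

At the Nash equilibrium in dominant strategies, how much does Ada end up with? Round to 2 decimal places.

Each unit j contributes comes back to j as 1.8 × (j's share), so j prefers to contribute only if that share exceeds 1/1.8 = 0.5556; otherwise keeping the unit dominates.
The only share above 0.5556 is Jomo's 9/16, contributing 50; the remaining 3 contribute 0. Total contributed: 50.
Ada keeps 50 and receives 1.8 × 50 × 1/16 = 5.63 from the chores-and-supplies kitty, for a payoff of 55.63.

55.63 dollars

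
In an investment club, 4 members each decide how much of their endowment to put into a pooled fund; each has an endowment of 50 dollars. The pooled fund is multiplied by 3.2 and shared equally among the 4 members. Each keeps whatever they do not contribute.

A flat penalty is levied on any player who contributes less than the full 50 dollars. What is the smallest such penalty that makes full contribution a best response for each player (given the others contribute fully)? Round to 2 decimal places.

Given the others contribute fully, the best deviation is to contribute 0 (any partial contribution still incurs the fine and gives up units whose private return 0.8000 is below 1).
Deviating from 50 to 0 saves 50 dollars but forfeits the deviator's share of the drop in the pooled fund: 3.2/4 × 50 = 40.00.
So the deviation gain is 50 − 40.00 = 10.00, and the fine must be at least 10.00 dollars to wipe it out.

10.00 dollars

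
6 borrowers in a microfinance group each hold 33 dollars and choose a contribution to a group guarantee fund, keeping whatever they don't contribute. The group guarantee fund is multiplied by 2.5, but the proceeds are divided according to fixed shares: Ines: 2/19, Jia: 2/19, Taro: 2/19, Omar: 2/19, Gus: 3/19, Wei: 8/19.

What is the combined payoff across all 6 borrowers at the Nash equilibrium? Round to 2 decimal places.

247.50 dollars

A player with share s gets back 2.5·s per unit contributed, so full contribution is dominant for anyone with s > 1/2.5 = 0.4000 and zero contribution is dominant for anyone below.
Wei alone (share 8/19) is above the threshold, contributing 33; the remaining 5 contribute 0. Total contributed: 33.
The group guarantee fund pays out 2.5 × 33 = 82.50 in total (split across the unequal shares, but the aggregate is all that matters for the group sum).
The 5 free-riders keep 33 each, adding 165. Group total = 165 + 82.50 = 247.50.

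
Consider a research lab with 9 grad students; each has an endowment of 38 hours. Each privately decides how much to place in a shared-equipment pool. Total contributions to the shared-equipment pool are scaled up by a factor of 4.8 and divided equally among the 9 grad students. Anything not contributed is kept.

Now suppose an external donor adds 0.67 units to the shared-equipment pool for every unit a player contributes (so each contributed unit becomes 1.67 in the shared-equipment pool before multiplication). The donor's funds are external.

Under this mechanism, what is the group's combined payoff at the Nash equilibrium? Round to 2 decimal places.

The effective private return is 4.8 × 1.67 / 9 = 0.8907, which is still under 1, so the mechanism doesn't change anyone's dominant strategy: zero contribution.
Everyone keeps their endowment and the group total is 9 × 38 = 342.

342.00 hours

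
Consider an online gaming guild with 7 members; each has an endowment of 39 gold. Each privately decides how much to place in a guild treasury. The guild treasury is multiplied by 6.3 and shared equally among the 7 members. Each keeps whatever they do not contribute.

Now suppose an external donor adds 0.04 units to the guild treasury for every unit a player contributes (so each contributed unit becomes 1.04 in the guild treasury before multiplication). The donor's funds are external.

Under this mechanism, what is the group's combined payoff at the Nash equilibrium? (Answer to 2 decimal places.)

The effective private return is 6.3 × 1.04 / 7 = 0.9360, which is still under 1, so the mechanism doesn't change anyone's dominant strategy: zero contribution.
At the Nash equilibrium no one contributes; group total payoff = 7 × 39 = 273.

273.00 gold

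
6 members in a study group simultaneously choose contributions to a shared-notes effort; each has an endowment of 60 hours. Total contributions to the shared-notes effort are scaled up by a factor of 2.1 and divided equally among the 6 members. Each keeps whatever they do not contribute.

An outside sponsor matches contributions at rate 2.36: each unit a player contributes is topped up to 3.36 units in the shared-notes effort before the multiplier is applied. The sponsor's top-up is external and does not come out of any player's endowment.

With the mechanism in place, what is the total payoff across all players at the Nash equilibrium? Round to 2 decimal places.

Under the mechanism each unit contributed yields 2.1 × 3.36 / 6 = 1.1760 back to its contributor per unit of net cost, which exceeds 1, making full contribution the dominant choice for everyone.
At the Nash equilibrium everyone contributes 60. Group total payoff = 2.1 × 3.36 × 360 = 2540.16.

2540.16 hours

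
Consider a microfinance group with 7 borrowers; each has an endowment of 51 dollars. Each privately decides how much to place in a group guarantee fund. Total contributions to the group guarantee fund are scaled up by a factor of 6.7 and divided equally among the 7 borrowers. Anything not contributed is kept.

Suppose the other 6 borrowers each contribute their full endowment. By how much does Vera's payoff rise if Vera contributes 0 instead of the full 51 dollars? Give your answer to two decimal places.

2.19 dollars

Switching from a contribution of 51 to 0 lets Vera keep an extra 51 dollars, but lowers the group guarantee fund by 51, which costs Vera their own share of that drop: 6.7/7 × 51 = 48.81.
Net gain = 51 − 48.81 = 2.19. The private return per contributed unit (0.9571) is below 1, so free-riding is indeed the best response regardless of what the others do.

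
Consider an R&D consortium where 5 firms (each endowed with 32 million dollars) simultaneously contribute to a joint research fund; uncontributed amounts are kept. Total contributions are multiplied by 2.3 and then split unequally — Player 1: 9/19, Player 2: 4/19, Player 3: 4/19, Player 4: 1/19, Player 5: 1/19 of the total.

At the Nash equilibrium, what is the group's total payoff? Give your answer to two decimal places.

201.60 million dollars

A player with share s gets back 2.3·s per unit contributed, so full contribution is dominant for anyone with s > 1/2.3 = 0.4348 and zero contribution is dominant for anyone below.
Player 1 alone (share 9/19) is above the threshold, contributing 32; the remaining 4 contribute 0. Total contributed: 32.
The joint research fund pays out 2.3 × 32 = 73.60 in total (split across the unequal shares, but the aggregate is all that matters for the group sum).
The 4 free-riders keep 32 each, adding 128. Group total = 128 + 73.60 = 201.60.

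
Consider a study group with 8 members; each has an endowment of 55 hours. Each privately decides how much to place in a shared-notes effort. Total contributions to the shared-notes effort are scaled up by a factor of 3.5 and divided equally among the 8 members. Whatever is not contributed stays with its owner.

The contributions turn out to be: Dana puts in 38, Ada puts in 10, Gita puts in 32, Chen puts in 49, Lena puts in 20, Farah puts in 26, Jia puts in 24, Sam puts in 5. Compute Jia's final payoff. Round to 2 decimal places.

120.25 hours

Total contributed: 38 + 10 + 32 + 49 + 20 + 26 + 24 + 5 = 204.
Each receives 3.5 × 204 / 8 = 89.25 from the shared-notes effort.
Jia keeps 55 − 24 = 31, so Jia's payoff is 31 + 89.25 = 120.25.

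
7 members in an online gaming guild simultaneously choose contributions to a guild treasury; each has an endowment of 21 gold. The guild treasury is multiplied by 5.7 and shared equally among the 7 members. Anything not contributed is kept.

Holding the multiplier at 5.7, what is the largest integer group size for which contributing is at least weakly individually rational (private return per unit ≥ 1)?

Private return per unit is 5.7/(group size), which is ≥ 1 whenever the group size is ≤ 5.7.
The largest such integer is 5.

5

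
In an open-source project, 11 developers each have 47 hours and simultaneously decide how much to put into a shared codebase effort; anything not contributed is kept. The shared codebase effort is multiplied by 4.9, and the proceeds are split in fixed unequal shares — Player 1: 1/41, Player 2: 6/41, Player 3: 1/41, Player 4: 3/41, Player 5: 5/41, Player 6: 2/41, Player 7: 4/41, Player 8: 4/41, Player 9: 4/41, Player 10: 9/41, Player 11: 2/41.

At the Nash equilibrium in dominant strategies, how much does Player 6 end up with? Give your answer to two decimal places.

58.23 hours

Player j's private return per contributed unit is 4.9 × (j's share). Contributing is weakly dominant for j when that share is at least 1/4.9 = 0.2041, and contributing 0 is dominant otherwise.
The only share above 0.2041 is Player 10's 9/41, contributing 47; the remaining 10 contribute 0. Total contributed: 47.
Player 6 keeps 47 and receives 4.9 × 47 × 2/41 = 11.23 from the shared codebase effort, for a payoff of 58.23.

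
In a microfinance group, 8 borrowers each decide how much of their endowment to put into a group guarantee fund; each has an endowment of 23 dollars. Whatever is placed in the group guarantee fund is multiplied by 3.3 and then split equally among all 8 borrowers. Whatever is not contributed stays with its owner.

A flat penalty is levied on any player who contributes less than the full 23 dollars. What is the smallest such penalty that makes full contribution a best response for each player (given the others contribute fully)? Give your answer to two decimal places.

Given the others contribute fully, the best deviation is to contribute 0 (any partial contribution still incurs the fine and gives up units whose private return 0.4125 is below 1).
Deviating from 23 to 0 saves 23 dollars but forfeits the deviator's share of the drop in the group guarantee fund: 3.3/8 × 23 = 9.49.
So the deviation gain is 23 − 9.49 = 13.51, and the fine must be at least 13.51 dollars to wipe it out.

13.51 dollars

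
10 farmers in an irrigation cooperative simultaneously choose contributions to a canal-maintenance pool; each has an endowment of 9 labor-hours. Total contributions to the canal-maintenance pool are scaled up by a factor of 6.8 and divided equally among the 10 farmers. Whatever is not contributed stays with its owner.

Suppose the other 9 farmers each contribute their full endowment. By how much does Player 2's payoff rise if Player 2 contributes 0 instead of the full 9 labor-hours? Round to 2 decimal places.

2.88 labor-hours

Switching from a contribution of 9 to 0 lets Player 2 keep an extra 9 labor-hours, but lowers the canal-maintenance pool by 9, which costs Player 2 their own share of that drop: 6.8/10 × 9 = 6.12.
Net gain = 9 − 6.12 = 2.88. The private return per contributed unit (0.6800) is below 1, so free-riding is indeed the best response regardless of what the others do.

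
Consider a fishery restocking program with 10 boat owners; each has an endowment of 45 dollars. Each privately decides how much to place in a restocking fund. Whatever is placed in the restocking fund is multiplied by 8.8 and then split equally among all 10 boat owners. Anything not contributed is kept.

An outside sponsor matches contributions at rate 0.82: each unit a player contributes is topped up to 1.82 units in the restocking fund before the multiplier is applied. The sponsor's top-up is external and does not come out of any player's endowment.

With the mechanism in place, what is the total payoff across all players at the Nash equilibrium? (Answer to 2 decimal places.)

7207.20 dollars

With the mechanism, a contributed unit returns 8.8 × 1.82 / 10 = 1.6016 per unit of net cost to the contributor — now above 1 — so contributing fully is weakly dominant for every player.
At the Nash equilibrium everyone contributes 45. Group total payoff = 8.8 × 1.82 × 450 = 7207.20.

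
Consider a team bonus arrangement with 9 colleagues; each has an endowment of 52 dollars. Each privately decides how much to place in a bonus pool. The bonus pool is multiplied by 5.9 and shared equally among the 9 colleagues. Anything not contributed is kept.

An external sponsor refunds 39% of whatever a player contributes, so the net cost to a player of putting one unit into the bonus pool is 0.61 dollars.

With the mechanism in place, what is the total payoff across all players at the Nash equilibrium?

Under the mechanism each unit contributed yields (5.9/9) / 0.61 = 1.0747 back to its contributor per unit of net cost, which exceeds 1, making full contribution the dominant choice for everyone.
At the Nash equilibrium everyone contributes 52. Group total payoff = 9 × (52 × 0.39 + 5.9 × 52) = 2943.72.

2943.72 dollars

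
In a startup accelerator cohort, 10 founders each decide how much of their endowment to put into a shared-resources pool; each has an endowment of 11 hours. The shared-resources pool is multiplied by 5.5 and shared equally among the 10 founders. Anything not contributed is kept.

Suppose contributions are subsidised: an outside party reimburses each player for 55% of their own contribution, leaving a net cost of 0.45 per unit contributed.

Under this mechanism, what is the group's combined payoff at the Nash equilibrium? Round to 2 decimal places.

The effective private return per unit is now (5.5/10) / 0.45 = 1.2222 > 1, so every player's dominant strategy flips to full contribution.
At the Nash equilibrium everyone contributes 11. Group total payoff = 10 × (11 × 0.55 + 5.5 × 11) = 665.50.

665.50 hours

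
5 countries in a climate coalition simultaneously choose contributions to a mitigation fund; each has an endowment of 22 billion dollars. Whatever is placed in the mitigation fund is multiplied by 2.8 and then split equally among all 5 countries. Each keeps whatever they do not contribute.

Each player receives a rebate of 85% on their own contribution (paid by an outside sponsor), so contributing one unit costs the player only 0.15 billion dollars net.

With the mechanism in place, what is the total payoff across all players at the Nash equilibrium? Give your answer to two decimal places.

With the mechanism, a contributed unit returns (2.8/5) / 0.15 = 3.7333 per unit of net cost to the contributor — now above 1 — so contributing fully is weakly dominant for every player.
So the Nash equilibrium is full contribution by all 5; the group earns 5 × (22 × 0.85 + 2.8 × 22) = 401.50.

401.50 billion dollars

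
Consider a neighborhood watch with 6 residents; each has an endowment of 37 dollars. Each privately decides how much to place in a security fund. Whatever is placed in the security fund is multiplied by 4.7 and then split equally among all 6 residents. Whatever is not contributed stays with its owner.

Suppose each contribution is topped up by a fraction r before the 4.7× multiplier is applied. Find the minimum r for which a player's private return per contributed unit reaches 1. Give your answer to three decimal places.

0.277

With matching at rate r, one contributed unit becomes (1 + r) in the security fund and returns 4.7 × (1 + r) / 6 to the contributor.
Setting this equal to 1: 1 + r = 6/4.7 = 1.2766.
So the minimum matching rate is r = 1.2766 − 1 = 0.277.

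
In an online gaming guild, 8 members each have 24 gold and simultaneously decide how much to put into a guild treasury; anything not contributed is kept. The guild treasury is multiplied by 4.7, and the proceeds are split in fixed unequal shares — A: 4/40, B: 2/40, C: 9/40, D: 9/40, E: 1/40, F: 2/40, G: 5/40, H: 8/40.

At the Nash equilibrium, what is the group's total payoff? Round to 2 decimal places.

369.60 gold

A player with share s gets back 4.7·s per unit contributed, so full contribution is dominant for anyone with s > 1/4.7 = 0.2128 and zero contribution is dominant for anyone below.
The shares above 0.2128 belong to C and D, contributing 24 each; the remaining 6 contribute 0. Total contributed: 48.
The guild treasury pays out 4.7 × 48 = 225.60 in total (split across the unequal shares, but the aggregate is all that matters for the group sum).
The 6 free-riders keep 24 each, adding 144. Group total = 144 + 225.60 = 369.60.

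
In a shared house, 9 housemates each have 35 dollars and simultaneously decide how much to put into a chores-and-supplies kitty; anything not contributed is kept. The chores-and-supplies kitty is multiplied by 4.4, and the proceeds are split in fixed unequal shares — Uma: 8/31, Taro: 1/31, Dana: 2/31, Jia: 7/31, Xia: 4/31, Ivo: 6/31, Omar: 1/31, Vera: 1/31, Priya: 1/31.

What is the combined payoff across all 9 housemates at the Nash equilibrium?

A player with share s gets back 4.4·s per unit contributed, so full contribution is dominant for anyone with s > 1/4.4 = 0.2273 and zero contribution is dominant for anyone below.
Uma alone (share 8/31) is above the threshold, contributing 35; the remaining 8 contribute 0. Total contributed: 35.
The chores-and-supplies kitty pays out 4.4 × 35 = 154.00 in total (split across the unequal shares, but the aggregate is all that matters for the group sum).
The 8 free-riders keep 35 each, adding 280. Group total = 280 + 154.00 = 434.00.

434.00 dollars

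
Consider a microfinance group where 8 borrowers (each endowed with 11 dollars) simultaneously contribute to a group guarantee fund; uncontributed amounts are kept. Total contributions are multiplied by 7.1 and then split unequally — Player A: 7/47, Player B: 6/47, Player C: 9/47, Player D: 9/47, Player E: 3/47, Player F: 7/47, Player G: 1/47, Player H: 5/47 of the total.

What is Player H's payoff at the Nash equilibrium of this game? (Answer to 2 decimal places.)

Player j's private return per contributed unit is 7.1 × (j's share). Contributing is weakly dominant for j when that share is at least 1/7.1 = 0.1408, and contributing 0 is dominant otherwise.
Player A, Player C, Player D and Player F are above the threshold, contributing 11 each; the remaining 4 contribute 0. Total contributed: 44.
Player H keeps 11 and receives 7.1 × 44 × 5/47 = 33.23 from the group guarantee fund, for a payoff of 44.23.

44.23 dollars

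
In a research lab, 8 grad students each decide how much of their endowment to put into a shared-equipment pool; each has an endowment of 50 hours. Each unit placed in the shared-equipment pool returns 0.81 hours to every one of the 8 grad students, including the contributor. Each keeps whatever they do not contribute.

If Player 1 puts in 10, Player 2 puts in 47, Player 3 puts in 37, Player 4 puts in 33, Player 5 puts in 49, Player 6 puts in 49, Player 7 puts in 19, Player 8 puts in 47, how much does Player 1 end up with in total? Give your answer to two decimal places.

Total contributed: 10 + 47 + 37 + 33 + 49 + 49 + 19 + 47 = 291.
Each receives 0.81 × 291 = 235.71 from the shared-equipment pool.
Player 1 keeps 50 − 10 = 40, so Player 1's payoff is 40 + 235.71 = 275.71.

275.71 hours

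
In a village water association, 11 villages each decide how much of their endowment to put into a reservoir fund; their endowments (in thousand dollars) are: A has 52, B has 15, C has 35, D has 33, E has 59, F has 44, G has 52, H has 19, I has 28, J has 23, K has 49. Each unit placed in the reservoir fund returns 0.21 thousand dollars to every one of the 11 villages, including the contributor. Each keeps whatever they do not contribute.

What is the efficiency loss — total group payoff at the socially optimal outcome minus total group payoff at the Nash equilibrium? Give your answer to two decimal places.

The private return per contributed unit is 0.21 < 1 for everyone, so the Nash equilibrium is zero contribution and the group total is Σ E_j = 52 + 15 + 35 + 33 + 59 + 44 + 52 + 19 + 28 + 23 + 49 = 409.
Each contributed unit returns 2.310 to the group, so the social optimum is full contribution by everyone: group total = 2.310 × 409 = 944.79.
Efficiency loss = (2.310 − 1) × 409 = 535.79.

535.79 thousand dollars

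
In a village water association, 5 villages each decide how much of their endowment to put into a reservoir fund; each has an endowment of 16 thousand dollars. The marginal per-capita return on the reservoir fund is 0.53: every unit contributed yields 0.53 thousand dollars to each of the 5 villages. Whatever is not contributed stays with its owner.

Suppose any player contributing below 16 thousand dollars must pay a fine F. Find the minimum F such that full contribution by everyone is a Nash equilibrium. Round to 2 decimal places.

Given the others contribute fully, the best deviation is to contribute 0 (any partial contribution still incurs the fine and gives up units whose private return 0.53 is below 1).
Deviating from 16 to 0 saves 16 thousand dollars but forfeits the deviator's share of the drop in the reservoir fund: 0.53 × 16 = 8.48.
So the deviation gain is 16 − 8.48 = 7.52, and the fine must be at least 7.52 thousand dollars to wipe it out.

7.52 thousand dollars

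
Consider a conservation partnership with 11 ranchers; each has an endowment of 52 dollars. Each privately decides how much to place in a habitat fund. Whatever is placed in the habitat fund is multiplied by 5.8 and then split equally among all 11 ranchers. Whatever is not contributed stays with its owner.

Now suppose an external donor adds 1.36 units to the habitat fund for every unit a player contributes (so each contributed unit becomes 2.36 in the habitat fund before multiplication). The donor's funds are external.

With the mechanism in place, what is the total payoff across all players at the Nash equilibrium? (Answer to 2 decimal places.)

7829.54 dollars

The effective private return per unit is now 5.8 × 2.36 / 11 = 1.2444 > 1, so every player's dominant strategy flips to full contribution.
At the Nash equilibrium everyone contributes 52. Group total payoff = 5.8 × 2.36 × 572 = 7829.54.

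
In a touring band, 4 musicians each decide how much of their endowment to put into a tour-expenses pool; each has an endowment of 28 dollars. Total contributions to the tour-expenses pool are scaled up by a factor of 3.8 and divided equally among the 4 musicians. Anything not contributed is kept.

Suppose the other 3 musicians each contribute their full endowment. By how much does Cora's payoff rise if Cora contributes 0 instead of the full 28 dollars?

1.40 dollars

Switching from a contribution of 28 to 0 lets Cora keep an extra 28 dollars, but lowers the tour-expenses pool by 28, which costs Cora their own share of that drop: 3.8/4 × 28 = 26.60.
Net gain = 28 − 26.60 = 1.40. The private return per contributed unit (0.9500) is below 1, so free-riding is indeed the best response regardless of what the others do.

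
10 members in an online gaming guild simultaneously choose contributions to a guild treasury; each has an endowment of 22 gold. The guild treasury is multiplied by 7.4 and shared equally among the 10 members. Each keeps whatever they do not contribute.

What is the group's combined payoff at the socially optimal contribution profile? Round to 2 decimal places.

Each contributed unit returns 7.400 to the group as a whole (0.7400 to each of 10 players), which exceeds 1, so the social optimum is full contribution: group total = 7.400 × 220 = 1628.00.

1628.00 gold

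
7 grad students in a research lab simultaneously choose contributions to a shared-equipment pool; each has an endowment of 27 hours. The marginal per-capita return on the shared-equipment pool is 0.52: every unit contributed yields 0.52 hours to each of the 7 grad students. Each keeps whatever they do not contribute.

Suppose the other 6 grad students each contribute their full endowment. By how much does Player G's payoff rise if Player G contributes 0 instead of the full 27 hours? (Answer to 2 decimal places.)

12.96 hours

Switching from a contribution of 27 to 0 lets Player G keep an extra 27 hours, but lowers the shared-equipment pool by 27, which costs Player G their own share of that drop: 0.52 × 27 = 14.04.
Net gain = 27 − 14.04 = 12.96. The private return per contributed unit (0.52) is below 1, so free-riding is indeed the best response regardless of what the others do.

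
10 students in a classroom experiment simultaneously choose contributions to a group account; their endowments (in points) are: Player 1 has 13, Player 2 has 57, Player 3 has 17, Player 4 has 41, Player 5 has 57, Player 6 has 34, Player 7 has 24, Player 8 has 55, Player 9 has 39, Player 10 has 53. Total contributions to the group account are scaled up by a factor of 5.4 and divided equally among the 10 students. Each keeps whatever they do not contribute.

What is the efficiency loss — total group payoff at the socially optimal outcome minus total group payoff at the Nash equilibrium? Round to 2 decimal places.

The private return per contributed unit is 5.4/10 = 0.5400 < 1 for every player regardless of endowment, so the Nash equilibrium is zero contribution and the group total is Σ E_j = 13 + 57 + 17 + 41 + 57 + 34 + 24 + 55 + 39 + 53 = 390.
Each contributed unit returns 5.400 to the group, so the social optimum is full contribution by everyone: group total = 5.400 × 390 = 2106.00.
Efficiency loss = (5.400 − 1) × 390 = 1716.00.

1716.00 points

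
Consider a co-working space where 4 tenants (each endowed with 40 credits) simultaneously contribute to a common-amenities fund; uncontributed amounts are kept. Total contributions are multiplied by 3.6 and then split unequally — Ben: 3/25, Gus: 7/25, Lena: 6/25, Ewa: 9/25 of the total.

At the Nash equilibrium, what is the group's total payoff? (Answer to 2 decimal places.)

Player j's private return per contributed unit is 3.6 × (j's share). Contributing is weakly dominant for j when that share is at least 1/3.6 = 0.2778, and contributing 0 is dominant otherwise.
The shares above 0.2778 belong to Gus and Ewa, contributing 40 each; the remaining 2 contribute 0. Total contributed: 80.
The common-amenities fund pays out 3.6 × 80 = 288.00 in total (split across the unequal shares, but the aggregate is all that matters for the group sum).
The 2 free-riders keep 40 each, adding 80. Group total = 80 + 288.00 = 368.00.

368.00 credits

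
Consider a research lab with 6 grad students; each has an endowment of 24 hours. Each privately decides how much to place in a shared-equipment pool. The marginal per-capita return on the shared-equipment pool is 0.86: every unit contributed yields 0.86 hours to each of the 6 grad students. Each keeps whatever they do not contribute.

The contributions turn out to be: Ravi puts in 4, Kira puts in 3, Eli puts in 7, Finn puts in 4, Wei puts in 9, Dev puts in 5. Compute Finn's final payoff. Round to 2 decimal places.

Total contributed: 4 + 3 + 7 + 4 + 9 + 5 = 32.
Each receives 0.86 × 32 = 27.52 from the shared-equipment pool.
Finn keeps 24 − 4 = 20, so Finn's payoff is 20 + 27.52 = 47.52.

47.52 hours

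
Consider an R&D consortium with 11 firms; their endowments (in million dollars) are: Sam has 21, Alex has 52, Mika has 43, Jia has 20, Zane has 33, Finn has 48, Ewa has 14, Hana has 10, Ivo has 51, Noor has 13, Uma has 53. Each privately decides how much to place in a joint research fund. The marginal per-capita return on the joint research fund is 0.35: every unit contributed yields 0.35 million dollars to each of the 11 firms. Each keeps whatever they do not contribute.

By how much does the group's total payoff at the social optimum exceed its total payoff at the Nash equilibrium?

1020.30 million dollars

The private return per contributed unit is 0.35 < 1 for everyone, so the Nash equilibrium is zero contribution and the group total is Σ E_j = 21 + 52 + 43 + 20 + 33 + 48 + 14 + 10 + 51 + 13 + 53 = 358.
Each contributed unit returns 3.850 to the group, so the social optimum is full contribution by everyone: group total = 3.850 × 358 = 1378.30.
Efficiency loss = (3.850 − 1) × 358 = 1020.30.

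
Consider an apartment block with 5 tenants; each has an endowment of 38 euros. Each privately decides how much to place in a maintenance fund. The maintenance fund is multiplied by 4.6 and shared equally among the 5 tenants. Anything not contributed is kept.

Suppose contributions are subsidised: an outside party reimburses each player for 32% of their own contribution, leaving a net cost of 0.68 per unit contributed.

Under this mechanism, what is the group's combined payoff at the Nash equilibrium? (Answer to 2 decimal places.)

With the mechanism, a contributed unit returns (4.6/5) / 0.68 = 1.3529 per unit of net cost to the contributor — now above 1 — so contributing fully is weakly dominant for every player.
At the Nash equilibrium everyone contributes 38. Group total payoff = 5 × (38 × 0.32 + 4.6 × 38) = 934.80.

934.80 euros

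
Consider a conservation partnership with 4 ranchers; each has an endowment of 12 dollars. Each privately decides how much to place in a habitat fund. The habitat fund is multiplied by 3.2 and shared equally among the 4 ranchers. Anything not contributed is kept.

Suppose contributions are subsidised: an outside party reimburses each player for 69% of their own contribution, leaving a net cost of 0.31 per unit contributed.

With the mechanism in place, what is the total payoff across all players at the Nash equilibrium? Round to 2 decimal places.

186.72 dollars

Under the mechanism each unit contributed yields (3.2/4) / 0.31 = 2.5806 back to its contributor per unit of net cost, which exceeds 1, making full contribution the dominant choice for everyone.
So the Nash equilibrium is full contribution by all 4; the group earns 4 × (12 × 0.69 + 3.2 × 12) = 186.72.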